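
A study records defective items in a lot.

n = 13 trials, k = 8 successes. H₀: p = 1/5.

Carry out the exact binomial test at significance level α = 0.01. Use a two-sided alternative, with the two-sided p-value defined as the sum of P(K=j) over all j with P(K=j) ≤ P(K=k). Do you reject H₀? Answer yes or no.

reject H₀: yes

Exact binomial: n=13, k=8, p₀=1/5=0.2000
P(X=j) = C(n,j)·p₀^j·(1−p₀)^(n−j); p = Σ P(X=j) over j with P(X=j) ≤ P(X=8)
p-value (two-sided) = 0.00125
At α=0.01: p < α → reject H₀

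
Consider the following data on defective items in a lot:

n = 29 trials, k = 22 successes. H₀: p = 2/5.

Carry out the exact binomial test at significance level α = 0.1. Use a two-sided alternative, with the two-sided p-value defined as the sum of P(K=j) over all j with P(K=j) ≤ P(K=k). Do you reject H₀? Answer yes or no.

reject H₀: yes

Exact binomial: n=29, k=22, p₀=2/5=0.4000
P(X=j) = C(n,j)·p₀^j·(1−p₀)^(n−j); p = Σ P(X=j) over j with P(X=j) ≤ P(X=22)
p-value (two-sided) = 0.00017
At α=0.1: p < α → reject H₀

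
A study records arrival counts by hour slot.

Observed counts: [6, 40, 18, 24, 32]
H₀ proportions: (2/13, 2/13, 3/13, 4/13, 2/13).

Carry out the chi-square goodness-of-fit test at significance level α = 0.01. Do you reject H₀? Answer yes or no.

n = 120; E_i = n·p_i = [18.46, 18.46, 27.69, 36.92, 18.46]
χ² = (6−18.46)²/18.46 + (40−18.46)²/18.46 + (18−27.69)²/27.69 + (24−36.92)²/36.92 + (32−18.46)²/18.46 = 51.3833
df = 4
p-value (upper-tail) = 0.00000
At α=0.01: p < α → reject H₀

reject H₀: yes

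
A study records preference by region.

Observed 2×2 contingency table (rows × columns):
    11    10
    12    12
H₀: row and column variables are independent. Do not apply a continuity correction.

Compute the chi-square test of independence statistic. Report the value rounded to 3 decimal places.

test statistic = 0.025

Row totals [21, 24], col totals [23, 22], n=45
χ² = (11−10.73)²/10.73 + (10−10.27)²/10.27 + (12−12.27)²/12.27 + (12−11.73)²/11.73 = 0.0254
df = 1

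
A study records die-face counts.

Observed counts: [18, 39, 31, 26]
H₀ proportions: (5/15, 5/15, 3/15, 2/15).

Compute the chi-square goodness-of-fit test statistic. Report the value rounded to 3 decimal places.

n = 114; E_i = n·p_i = [38.00, 38.00, 22.80, 15.20]
χ² = (18−38.00)²/38.00 + (39−38.00)²/38.00 + (31−22.80)²/22.80 + (26−15.20)²/15.20 = 21.1754
df = 3

test statistic = 21.175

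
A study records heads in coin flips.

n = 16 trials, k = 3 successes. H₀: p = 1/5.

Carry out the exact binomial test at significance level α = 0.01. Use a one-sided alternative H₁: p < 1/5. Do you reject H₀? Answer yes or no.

Exact binomial: n=16, k=3, p₀=1/5=0.2000
P(X≤3) from Σ C(n,i)·p₀^i·(1−p₀)^(n−i)
p-value (one-sided, H₁ less) = 0.59813
At α=0.01: p ≥ α → fail to reject H₀

reject H₀: no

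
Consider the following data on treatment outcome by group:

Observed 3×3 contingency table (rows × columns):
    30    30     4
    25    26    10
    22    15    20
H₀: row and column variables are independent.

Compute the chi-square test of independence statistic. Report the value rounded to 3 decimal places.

test statistic = 17.778

Row totals [64, 61, 57], col totals [77, 71, 34], n=182
χ² = (30−27.08)²/27.08 + (30−24.97)²/24.97 + (4−11.96)²/11.96 + (25−25.81)²/25.81 + (26−23.80)²/23.80 + (10−11.40)²/11.40 + (22−24.12)²/24.12 + (15−22.24)²/22.24 + (20−10.65)²/10.65 = 17.7779
df = 4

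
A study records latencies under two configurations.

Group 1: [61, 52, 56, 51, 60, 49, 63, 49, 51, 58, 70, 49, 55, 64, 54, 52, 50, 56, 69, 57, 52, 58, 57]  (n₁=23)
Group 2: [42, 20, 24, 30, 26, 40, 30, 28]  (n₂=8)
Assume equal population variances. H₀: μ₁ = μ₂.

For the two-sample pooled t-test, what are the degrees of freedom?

df = n₁ + n₂ − 2 = 23 + 8 − 2 = 29

degrees of freedom = 29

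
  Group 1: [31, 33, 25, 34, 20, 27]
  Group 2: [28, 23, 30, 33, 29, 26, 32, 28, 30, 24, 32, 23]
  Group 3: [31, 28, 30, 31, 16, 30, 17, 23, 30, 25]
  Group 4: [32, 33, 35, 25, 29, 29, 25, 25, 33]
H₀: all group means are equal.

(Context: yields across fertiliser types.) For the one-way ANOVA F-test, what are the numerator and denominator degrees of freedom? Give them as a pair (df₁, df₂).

degrees of freedom = [3, 33]

k = 4 groups, N = 37 total
df = (k−1, N−k) = (4−1, 37−4) = (3, 33)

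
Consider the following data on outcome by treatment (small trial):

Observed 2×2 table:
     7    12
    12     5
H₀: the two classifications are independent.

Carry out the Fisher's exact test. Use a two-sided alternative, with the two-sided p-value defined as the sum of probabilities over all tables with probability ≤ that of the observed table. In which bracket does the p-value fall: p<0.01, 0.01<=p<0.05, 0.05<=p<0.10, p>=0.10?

p-value bracket: 0.05<=p<0.10

Margins: r₁=19, r₂=17, c₁=19, c₂=17, n=36
p_obs = C(19,7)·C(17,12)/C(36,19); sum pmf over tables with pmf ≤ p_obs
p-value (two-sided) = 0.05428
→ bracket: 0.05<=p<0.10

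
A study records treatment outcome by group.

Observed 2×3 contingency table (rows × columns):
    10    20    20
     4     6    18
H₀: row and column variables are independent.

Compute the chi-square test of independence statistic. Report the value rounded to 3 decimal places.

Row totals [50, 28], col totals [14, 26, 38], n=78
χ² = (10−8.97)²/8.97 + (20−16.67)²/16.67 + (20−24.36)²/24.36 + (4−5.03)²/5.03 + (6−9.33)²/9.33 + (18−13.64)²/13.64 = 4.3566
df = 2

test statistic = 4.357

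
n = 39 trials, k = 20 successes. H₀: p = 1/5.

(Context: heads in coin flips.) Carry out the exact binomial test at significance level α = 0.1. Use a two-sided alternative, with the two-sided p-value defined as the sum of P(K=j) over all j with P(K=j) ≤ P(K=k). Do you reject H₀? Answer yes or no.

Exact binomial: n=39, k=20, p₀=1/5=0.2000
P(X=j) = C(n,j)·p₀^j·(1−p₀)^(n−j); p = Σ P(X=j) over j with P(X=j) ≤ P(X=20)
p-value (two-sided) = 0.00001
At α=0.1: p < α → reject H₀

reject H₀: yes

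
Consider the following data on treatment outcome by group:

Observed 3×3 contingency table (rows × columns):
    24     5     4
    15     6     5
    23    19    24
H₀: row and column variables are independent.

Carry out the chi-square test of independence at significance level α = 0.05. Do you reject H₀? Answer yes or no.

Row totals [33, 26, 66], col totals [62, 30, 33], n=125
χ² = (24−16.37)²/16.37 + (5−7.92)²/7.92 + (4−8.71)²/8.71 + (15−12.90)²/12.90 + (6−6.24)²/6.24 + (5−6.86)²/6.86 + (23−32.74)²/32.74 + (19−15.84)²/15.84 + (24−17.42)²/17.42 = 14.0503
df = 4
p-value (upper-tail) = 0.00714
At α=0.05: p < α → reject H₀

reject H₀: yes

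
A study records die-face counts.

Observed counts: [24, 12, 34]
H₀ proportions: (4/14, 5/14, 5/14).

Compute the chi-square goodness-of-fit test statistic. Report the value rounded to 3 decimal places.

test statistic = 10.800

n = 70; E_i = n·p_i = [20.00, 25.00, 25.00]
χ² = (24−20.00)²/20.00 + (12−25.00)²/25.00 + (34−25.00)²/25.00 = 10.8000
df = 2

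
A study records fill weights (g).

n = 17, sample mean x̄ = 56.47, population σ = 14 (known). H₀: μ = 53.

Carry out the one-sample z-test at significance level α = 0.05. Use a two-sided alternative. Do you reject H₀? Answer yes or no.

SE = σ/√n = 14/√17 = 3.3955
z = (x̄−μ₀)/SE = (56.47−53)/3.3955 = 1.0219
p-value (two-sided) = 0.30681
At α=0.05: p ≥ α → fail to reject H₀

reject H₀: no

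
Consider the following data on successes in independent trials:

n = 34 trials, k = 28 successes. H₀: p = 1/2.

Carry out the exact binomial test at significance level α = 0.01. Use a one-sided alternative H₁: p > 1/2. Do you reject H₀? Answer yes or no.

Exact binomial: n=34, k=28, p₀=1/2=0.5000
P(X≥28) from Σ C(n,i)·p₀^i·(1−p₀)^(n−i)
p-value (one-sided, H₁ greater) = 0.00010
At α=0.01: p < α → reject H₀

reject H₀: yes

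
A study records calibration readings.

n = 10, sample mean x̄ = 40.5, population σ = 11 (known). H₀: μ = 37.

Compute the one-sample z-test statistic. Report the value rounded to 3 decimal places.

SE = σ/√n = 11/√10 = 3.4785
z = (x̄−μ₀)/SE = (40.5−37)/3.4785 = 1.0062

test statistic = 1.006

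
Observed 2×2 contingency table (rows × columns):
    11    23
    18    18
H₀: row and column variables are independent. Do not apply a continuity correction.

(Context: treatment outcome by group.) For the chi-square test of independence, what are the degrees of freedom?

degrees of freedom = 1

df = (r−1)(c−1) = (2−1)·(2−1) = 1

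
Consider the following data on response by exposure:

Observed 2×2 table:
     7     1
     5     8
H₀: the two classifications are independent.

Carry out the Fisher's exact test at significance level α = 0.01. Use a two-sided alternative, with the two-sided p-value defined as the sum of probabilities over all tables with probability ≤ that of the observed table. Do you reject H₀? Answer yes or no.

reject H₀: no

Margins: r₁=8, r₂=13, c₁=12, c₂=9, n=21
p_obs = C(8,7)·C(13,5)/C(21,12); sum pmf over tables with pmf ≤ p_obs
p-value (two-sided) = 0.06687
At α=0.01: p ≥ α → fail to reject H₀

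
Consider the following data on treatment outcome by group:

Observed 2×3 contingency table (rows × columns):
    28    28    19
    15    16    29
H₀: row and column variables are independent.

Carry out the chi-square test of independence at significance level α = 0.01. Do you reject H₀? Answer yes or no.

Row totals [75, 60], col totals [43, 44, 48], n=135
χ² = (28−23.89)²/23.89 + (28−24.44)²/24.44 + (19−26.67)²/26.67 + (15−19.11)²/19.11 + (16−19.56)²/19.56 + (29−21.33)²/21.33 = 7.7149
df = 2
p-value (upper-tail) = 0.02112
At α=0.01: p ≥ α → fail to reject H₀

reject H₀: no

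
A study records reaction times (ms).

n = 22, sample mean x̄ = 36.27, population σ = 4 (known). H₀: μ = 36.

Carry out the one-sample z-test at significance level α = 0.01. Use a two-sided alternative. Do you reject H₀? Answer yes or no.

SE = σ/√n = 4/√22 = 0.8528
z = (x̄−μ₀)/SE = (36.27−36)/0.8528 = 0.3166
p-value (two-sided) = 0.75154
At α=0.01: p ≥ α → fail to reject H₀

reject H₀: no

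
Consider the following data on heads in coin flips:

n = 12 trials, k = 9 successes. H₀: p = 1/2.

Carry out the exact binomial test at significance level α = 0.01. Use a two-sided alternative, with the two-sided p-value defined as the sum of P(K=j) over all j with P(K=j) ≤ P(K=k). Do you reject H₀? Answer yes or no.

reject H₀: no

Exact binomial: n=12, k=9, p₀=1/2=0.5000
P(X=j) = C(n,j)·p₀^j·(1−p₀)^(n−j); p = Σ P(X=j) over j with P(X=j) ≤ P(X=9)
p-value (two-sided) = 0.14600
At α=0.01: p ≥ α → fail to reject H₀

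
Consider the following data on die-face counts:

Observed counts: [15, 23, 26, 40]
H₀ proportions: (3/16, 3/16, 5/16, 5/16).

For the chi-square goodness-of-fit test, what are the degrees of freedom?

df = k − 1 = 4 − 1 = 3

degrees of freedom = 3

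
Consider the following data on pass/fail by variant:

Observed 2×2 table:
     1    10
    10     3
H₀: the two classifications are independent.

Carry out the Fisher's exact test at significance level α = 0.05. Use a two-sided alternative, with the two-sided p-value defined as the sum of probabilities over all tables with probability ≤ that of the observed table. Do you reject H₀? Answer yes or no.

reject H₀: yes

Margins: r₁=11, r₂=13, c₁=11, c₂=13, n=24
p_obs = C(11,1)·C(13,10)/C(24,11); sum pmf over tables with pmf ≤ p_obs
p-value (two-sided) = 0.00135
At α=0.05: p < α → reject H₀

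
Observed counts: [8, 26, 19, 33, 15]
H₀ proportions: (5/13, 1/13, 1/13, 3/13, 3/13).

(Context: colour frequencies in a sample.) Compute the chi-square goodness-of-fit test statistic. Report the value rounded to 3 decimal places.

n = 101; E_i = n·p_i = [38.85, 7.77, 7.77, 23.31, 23.31]
χ² = (8−38.85)²/38.85 + (26−7.77)²/7.77 + (19−7.77)²/7.77 + (33−23.31)²/23.31 + (15−23.31)²/23.31 = 90.4990
df = 4

test statistic = 90.499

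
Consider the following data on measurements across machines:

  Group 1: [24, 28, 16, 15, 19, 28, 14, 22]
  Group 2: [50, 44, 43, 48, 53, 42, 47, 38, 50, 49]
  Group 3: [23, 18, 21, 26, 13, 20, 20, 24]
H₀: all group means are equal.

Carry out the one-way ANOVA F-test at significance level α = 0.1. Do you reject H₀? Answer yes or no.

reject H₀: yes

Group means [20.75, 46.40, 20.62], grand mean 30.577
SSB = Σnᵢ(x̄ᵢ−x̄)² = 4068.571; SSW = ΣΣ(x−x̄ᵢ)² = 519.775
MSB = 4068.571/2 = 2034.2856; MSW = 519.775/23 = 22.5989
F = MSB/MSW = 90.0170
df = (2, 23)
p-value (upper-tail) = 0.00000
At α=0.1: p < α → reject H₀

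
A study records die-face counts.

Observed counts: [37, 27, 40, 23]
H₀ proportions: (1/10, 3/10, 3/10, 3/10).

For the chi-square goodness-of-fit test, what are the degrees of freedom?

degrees of freedom = 3

df = k − 1 = 4 − 1 = 3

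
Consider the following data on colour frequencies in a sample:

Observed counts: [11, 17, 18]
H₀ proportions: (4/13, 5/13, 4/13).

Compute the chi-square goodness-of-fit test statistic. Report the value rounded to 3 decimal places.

test statistic = 1.775

n = 46; E_i = n·p_i = [14.15, 17.69, 14.15]
χ² = (11−14.15)²/14.15 + (17−17.69)²/17.69 + (18−14.15)²/14.15 = 1.7750
df = 2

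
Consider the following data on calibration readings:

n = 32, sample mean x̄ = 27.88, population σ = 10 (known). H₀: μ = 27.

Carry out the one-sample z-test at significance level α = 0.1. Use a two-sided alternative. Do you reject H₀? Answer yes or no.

SE = σ/√n = 10/√32 = 1.7678
z = (x̄−μ₀)/SE = (27.88−27)/1.7678 = 0.4978
p-value (two-sided) = 0.61862
At α=0.1: p ≥ α → fail to reject H₀

reject H₀: no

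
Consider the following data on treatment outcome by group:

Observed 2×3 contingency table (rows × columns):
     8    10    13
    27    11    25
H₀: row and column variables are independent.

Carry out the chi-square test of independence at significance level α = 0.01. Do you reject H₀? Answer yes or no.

reject H₀: no

Row totals [31, 63], col totals [35, 21, 38], n=94
χ² = (8−11.54)²/11.54 + (10−6.93)²/6.93 + (13−12.53)²/12.53 + (27−23.46)²/23.46 + (11−14.07)²/14.07 + (25−25.47)²/25.47 = 3.6848
df = 2
p-value (upper-tail) = 0.15844
At α=0.01: p ≥ α → fail to reject H₀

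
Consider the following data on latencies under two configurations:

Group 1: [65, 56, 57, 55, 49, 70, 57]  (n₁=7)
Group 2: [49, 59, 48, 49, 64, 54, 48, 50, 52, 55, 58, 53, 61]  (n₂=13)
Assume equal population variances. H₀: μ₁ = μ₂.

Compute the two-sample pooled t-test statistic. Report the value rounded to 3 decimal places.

x̄₁=58.429, s₁=6.925, n₁=7
x̄₂=53.846, s₂=5.273, n₂=13
s_p² = [6·6.925² + 12·5.273²]/18 = 34.5226
SE = √(s_p²·(1/7+1/13)) = 2.7545
t = (58.429−53.846)/2.7545 = 1.6636
df = 18

test statistic = 1.664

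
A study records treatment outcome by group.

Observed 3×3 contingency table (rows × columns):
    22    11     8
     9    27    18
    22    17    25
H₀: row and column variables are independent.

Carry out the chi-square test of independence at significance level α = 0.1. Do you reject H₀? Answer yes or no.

reject H₀: yes

Row totals [41, 54, 64], col totals [53, 55, 51], n=159
χ² = (22−13.67)²/13.67 + (11−14.18)²/14.18 + (8−13.15)²/13.15 + (9−18.00)²/18.00 + (27−18.68)²/18.68 + (18−17.32)²/17.32 + (22−21.33)²/21.33 + (17−22.14)²/22.14 + (25−20.53)²/20.53 = 18.2336
df = 4
p-value (upper-tail) = 0.00111
At α=0.1: p < α → reject H₀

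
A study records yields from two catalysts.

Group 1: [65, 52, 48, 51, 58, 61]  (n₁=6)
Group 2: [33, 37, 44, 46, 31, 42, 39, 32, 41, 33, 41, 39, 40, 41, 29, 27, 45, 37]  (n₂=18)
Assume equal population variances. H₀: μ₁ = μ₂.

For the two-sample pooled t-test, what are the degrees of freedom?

df = n₁ + n₂ − 2 = 6 + 18 − 2 = 22

degrees of freedom = 22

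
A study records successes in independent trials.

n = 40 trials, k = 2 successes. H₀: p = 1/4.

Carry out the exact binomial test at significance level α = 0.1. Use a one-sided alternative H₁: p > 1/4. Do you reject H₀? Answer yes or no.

reject H₀: no

Exact binomial: n=40, k=2, p₀=1/4=0.2500
P(X≥2) from Σ C(n,i)·p₀^i·(1−p₀)^(n−i)
p-value (one-sided, H₁ greater) = 0.99986
At α=0.1: p ≥ α → fail to reject H₀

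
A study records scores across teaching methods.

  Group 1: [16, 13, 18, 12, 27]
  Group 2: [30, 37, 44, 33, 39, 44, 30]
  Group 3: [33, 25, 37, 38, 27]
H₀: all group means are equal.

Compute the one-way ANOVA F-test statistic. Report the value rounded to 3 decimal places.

Group means [17.20, 36.71, 32.00], grand mean 29.588
SSB = Σnᵢ(x̄ᵢ−x̄)² = 1151.889; SSW = ΣΣ(x−x̄ᵢ)² = 494.229
MSB = 1151.889/2 = 575.9445; MSW = 494.229/14 = 35.3020
F = MSB/MSW = 16.3148
df = (2, 14)

test statistic = 16.315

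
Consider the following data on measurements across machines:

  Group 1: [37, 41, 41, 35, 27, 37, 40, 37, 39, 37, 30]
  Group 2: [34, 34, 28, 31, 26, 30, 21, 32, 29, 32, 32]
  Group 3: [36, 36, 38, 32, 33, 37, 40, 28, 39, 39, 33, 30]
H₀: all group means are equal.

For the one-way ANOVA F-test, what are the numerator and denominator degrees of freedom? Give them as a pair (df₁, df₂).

k = 3 groups, N = 34 total
df = (k−1, N−k) = (3−1, 34−3) = (2, 31)

degrees of freedom = [2, 31]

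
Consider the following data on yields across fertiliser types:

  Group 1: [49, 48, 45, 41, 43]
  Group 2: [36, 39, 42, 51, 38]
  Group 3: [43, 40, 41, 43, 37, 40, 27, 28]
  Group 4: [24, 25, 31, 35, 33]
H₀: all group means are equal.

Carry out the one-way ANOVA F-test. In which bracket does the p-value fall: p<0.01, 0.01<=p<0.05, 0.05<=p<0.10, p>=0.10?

p-value bracket: p<0.01

Group means [45.20, 41.20, 37.38, 29.60], grand mean 38.217
SSB = Σnᵢ(x̄ᵢ−x̄)² = 665.238; SSW = ΣΣ(x−x̄ᵢ)² = 564.675
MSB = 665.238/3 = 221.7460; MSW = 564.675/19 = 29.7197
F = MSB/MSW = 7.4612
df = (3, 19)
p-value (upper-tail) = 0.00170
→ bracket: p<0.01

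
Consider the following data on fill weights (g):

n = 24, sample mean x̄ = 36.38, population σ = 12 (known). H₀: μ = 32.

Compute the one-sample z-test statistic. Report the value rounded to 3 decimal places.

SE = σ/√n = 12/√24 = 2.4495
z = (x̄−μ₀)/SE = (36.38−32)/2.4495 = 1.7881

test statistic = 1.788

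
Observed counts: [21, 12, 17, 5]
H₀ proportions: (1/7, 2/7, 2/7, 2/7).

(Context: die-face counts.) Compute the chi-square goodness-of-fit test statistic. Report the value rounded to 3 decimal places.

test statistic = 30.273

n = 55; E_i = n·p_i = [7.86, 15.71, 15.71, 15.71]
χ² = (21−7.86)²/7.86 + (12−15.71)²/15.71 + (17−15.71)²/15.71 + (5−15.71)²/15.71 = 30.2727
df = 3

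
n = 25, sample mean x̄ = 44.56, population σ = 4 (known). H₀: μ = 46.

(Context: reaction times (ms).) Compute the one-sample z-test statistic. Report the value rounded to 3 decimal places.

SE = σ/√n = 4/√25 = 0.8000
z = (x̄−μ₀)/SE = (44.56−46)/0.8000 = -1.8000

test statistic = -1.800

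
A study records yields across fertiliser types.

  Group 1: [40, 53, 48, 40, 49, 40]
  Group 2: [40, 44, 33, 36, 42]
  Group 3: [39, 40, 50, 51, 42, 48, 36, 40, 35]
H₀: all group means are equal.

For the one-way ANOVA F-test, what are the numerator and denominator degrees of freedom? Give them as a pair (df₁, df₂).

degrees of freedom = [2, 17]

k = 3 groups, N = 20 total
df = (k−1, N−k) = (3−1, 20−3) = (2, 17)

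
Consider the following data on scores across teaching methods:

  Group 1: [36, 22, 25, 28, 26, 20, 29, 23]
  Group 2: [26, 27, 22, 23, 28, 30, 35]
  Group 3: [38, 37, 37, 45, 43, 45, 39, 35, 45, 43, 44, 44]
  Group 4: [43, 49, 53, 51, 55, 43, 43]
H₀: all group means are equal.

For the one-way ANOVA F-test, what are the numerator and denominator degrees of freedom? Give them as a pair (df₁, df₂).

degrees of freedom = [3, 30]

k = 4 groups, N = 34 total
df = (k−1, N−k) = (4−1, 34−4) = (3, 30)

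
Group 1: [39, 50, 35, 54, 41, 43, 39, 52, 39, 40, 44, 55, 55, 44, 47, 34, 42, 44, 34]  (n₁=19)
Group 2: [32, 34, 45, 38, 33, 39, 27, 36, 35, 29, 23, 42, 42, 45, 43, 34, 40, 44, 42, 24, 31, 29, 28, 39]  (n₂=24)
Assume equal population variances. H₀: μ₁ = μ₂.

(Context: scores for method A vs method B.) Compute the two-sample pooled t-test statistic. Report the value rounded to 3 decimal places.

test statistic = 3.934

x̄₁=43.737, s₁=6.814, n₁=19
x̄₂=35.583, s₂=6.698, n₂=24
s_p² = [18·6.814² + 23·6.698²]/41 = 45.5492
SE = √(s_p²·(1/19+1/24)) = 2.0725
t = (43.737−35.583)/2.0725 = 3.9342
df = 41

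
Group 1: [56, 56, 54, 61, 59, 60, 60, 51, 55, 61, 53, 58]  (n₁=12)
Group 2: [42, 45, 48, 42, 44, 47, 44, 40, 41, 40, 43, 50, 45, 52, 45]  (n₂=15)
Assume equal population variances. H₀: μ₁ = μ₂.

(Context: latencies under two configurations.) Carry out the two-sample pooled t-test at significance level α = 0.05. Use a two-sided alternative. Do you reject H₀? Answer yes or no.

x̄₁=57.000, s₁=3.330, n₁=12
x̄₂=44.533, s₂=3.523, n₂=15
s_p² = [11·3.330² + 14·3.523²]/25 = 11.8293
SE = √(s_p²·(1/12+1/15)) = 1.3321
t = (57.000−44.533)/1.3321 = 9.3589
df = 25
p-value (two-sided) = 0.00000
At α=0.05: p < α → reject H₀

reject H₀: yes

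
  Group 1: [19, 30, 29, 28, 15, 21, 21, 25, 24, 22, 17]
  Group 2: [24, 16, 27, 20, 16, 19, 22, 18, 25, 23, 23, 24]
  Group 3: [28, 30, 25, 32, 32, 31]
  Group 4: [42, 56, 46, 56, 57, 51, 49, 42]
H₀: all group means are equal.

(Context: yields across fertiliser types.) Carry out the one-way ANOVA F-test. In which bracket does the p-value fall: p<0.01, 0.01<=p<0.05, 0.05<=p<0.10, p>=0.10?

p-value bracket: p<0.01

Group means [22.82, 21.42, 29.67, 49.88], grand mean 29.324
SSB = Σnᵢ(x̄ᵢ−x̄)² = 4595.347; SSW = ΣΣ(x−x̄ᵢ)² = 684.761
MSB = 4595.347/3 = 1531.7822; MSW = 684.761/33 = 20.7503
F = MSB/MSW = 73.8196
df = (3, 33)
p-value (upper-tail) = 0.00000
→ bracket: p<0.01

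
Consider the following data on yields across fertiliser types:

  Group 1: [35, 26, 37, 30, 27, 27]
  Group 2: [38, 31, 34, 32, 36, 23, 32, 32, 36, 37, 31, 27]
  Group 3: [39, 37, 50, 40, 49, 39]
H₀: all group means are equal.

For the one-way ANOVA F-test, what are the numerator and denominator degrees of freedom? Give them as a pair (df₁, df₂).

degrees of freedom = [2, 21]

k = 3 groups, N = 24 total
df = (k−1, N−k) = (3−1, 24−3) = (2, 21)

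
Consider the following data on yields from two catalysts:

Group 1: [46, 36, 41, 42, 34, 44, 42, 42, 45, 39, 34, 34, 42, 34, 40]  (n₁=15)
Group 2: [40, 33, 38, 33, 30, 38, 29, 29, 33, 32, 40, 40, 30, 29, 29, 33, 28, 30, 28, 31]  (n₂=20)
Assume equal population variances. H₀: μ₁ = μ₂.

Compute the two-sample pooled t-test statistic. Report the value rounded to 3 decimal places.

test statistic = 4.842

x̄₁=39.667, s₁=4.254, n₁=15
x̄₂=32.650, s₂=4.234, n₂=20
s_p² = [14·4.254² + 19·4.234²]/33 = 17.9965
SE = √(s_p²·(1/15+1/20)) = 1.4490
t = (39.667−32.650)/1.4490 = 4.8424
df = 33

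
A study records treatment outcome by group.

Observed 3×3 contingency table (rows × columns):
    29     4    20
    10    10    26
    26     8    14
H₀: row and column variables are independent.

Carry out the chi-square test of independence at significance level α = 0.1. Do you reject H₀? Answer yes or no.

reject H₀: yes

Row totals [53, 46, 48], col totals [65, 22, 60], n=147
χ² = (29−23.44)²/23.44 + (4−7.93)²/7.93 + (20−21.63)²/21.63 + (10−20.34)²/20.34 + (10−6.88)²/6.88 + (26−18.78)²/18.78 + (26−21.22)²/21.22 + (8−7.18)²/7.18 + (14−19.59)²/19.59 = 15.6033
df = 4
p-value (upper-tail) = 0.00360
At α=0.1: p < α → reject H₀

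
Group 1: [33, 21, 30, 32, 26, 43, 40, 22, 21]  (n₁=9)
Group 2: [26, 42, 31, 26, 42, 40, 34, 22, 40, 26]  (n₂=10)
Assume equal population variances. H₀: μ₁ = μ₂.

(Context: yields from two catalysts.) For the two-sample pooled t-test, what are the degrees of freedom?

degrees of freedom = 17

df = n₁ + n₂ − 2 = 9 + 10 − 2 = 17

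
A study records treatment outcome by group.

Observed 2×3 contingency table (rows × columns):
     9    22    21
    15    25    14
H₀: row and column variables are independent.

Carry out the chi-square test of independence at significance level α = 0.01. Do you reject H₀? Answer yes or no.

Row totals [52, 54], col totals [24, 47, 35], n=106
χ² = (9−11.77)²/11.77 + (22−23.06)²/23.06 + (21−17.17)²/17.17 + (15−12.23)²/12.23 + (25−23.94)²/23.94 + (14−17.83)²/17.83 = 3.0548
df = 2
p-value (upper-tail) = 0.21709
At α=0.01: p ≥ α → fail to reject H₀

reject H₀: no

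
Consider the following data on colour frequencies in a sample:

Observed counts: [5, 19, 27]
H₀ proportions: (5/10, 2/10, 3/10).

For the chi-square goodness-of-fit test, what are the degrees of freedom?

degrees of freedom = 2

df = k − 1 = 3 − 1 = 2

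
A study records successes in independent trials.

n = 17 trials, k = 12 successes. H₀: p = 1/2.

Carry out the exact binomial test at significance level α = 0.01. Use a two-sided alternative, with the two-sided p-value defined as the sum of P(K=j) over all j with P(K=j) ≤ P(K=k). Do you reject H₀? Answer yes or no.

reject H₀: no

Exact binomial: n=17, k=12, p₀=1/2=0.5000
P(X=j) = C(n,j)·p₀^j·(1−p₀)^(n−j); p = Σ P(X=j) over j with P(X=j) ≤ P(X=12)
p-value (two-sided) = 0.14346
At α=0.01: p ≥ α → fail to reject H₀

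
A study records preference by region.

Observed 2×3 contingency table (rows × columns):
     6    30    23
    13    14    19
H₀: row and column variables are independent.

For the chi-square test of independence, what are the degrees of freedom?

df = (r−1)(c−1) = (2−1)·(3−1) = 2

degrees of freedom = 2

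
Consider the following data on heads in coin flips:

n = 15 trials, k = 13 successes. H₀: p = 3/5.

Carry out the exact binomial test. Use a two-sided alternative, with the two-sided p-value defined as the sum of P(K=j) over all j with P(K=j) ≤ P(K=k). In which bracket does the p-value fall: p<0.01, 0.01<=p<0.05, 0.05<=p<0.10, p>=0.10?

Exact binomial: n=15, k=13, p₀=3/5=0.6000
P(X=j) = C(n,j)·p₀^j·(1−p₀)^(n−j); p = Σ P(X=j) over j with P(X=j) ≤ P(X=13)
p-value (two-sided) = 0.03646
→ bracket: 0.01<=p<0.05

p-value bracket: 0.01<=p<0.05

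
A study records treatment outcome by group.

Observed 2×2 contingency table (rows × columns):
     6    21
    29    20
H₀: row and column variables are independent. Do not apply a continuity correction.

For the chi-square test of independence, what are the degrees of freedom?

df = (r−1)(c−1) = (2−1)·(2−1) = 1

degrees of freedom = 1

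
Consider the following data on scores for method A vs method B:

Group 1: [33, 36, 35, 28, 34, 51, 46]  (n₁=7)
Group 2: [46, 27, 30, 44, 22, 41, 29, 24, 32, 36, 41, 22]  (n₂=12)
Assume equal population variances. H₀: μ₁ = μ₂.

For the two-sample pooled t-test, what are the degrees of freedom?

degrees of freedom = 17

df = n₁ + n₂ − 2 = 7 + 12 − 2 = 17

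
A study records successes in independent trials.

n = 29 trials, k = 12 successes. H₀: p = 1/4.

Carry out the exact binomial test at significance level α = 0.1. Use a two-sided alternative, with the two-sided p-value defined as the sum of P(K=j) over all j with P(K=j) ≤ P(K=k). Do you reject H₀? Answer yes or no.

reject H₀: yes

Exact binomial: n=29, k=12, p₀=1/4=0.2500
P(X=j) = C(n,j)·p₀^j·(1−p₀)^(n−j); p = Σ P(X=j) over j with P(X=j) ≤ P(X=12)
p-value (two-sided) = 0.05231
At α=0.1: p < α → reject H₀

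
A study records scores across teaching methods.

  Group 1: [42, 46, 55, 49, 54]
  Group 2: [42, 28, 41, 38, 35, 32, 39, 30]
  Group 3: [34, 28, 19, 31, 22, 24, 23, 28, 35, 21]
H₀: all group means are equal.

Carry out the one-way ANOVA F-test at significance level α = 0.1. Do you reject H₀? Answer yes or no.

reject H₀: yes

Group means [49.20, 35.62, 26.50], grand mean 34.609
SSB = Σnᵢ(x̄ᵢ−x̄)² = 1730.303; SSW = ΣΣ(x−x̄ᵢ)² = 587.175
MSB = 1730.303/2 = 865.1516; MSW = 587.175/20 = 29.3587
F = MSB/MSW = 29.4683
df = (2, 20)
p-value (upper-tail) = 0.00000
At α=0.1: p < α → reject H₀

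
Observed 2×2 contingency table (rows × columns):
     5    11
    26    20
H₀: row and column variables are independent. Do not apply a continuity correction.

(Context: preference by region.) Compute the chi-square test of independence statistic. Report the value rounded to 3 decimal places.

Row totals [16, 46], col totals [31, 31], n=62
χ² = (5−8.00)²/8.00 + (11−8.00)²/8.00 + (26−23.00)²/23.00 + (20−23.00)²/23.00 = 3.0326
df = 1

test statistic = 3.033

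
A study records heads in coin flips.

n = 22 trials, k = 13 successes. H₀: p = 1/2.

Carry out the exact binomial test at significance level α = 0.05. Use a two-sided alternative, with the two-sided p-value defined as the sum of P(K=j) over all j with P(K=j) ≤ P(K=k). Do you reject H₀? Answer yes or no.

Exact binomial: n=22, k=13, p₀=1/2=0.5000
P(X=j) = C(n,j)·p₀^j·(1−p₀)^(n−j); p = Σ P(X=j) over j with P(X=j) ≤ P(X=13)
p-value (two-sided) = 0.52347
At α=0.05: p ≥ α → fail to reject H₀

reject H₀: no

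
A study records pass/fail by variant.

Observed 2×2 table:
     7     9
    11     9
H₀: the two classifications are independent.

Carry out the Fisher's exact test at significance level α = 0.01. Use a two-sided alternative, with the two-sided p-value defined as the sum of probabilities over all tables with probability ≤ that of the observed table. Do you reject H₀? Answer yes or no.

Margins: r₁=16, r₂=20, c₁=18, c₂=18, n=36
p_obs = C(16,7)·C(20,11)/C(36,18); sum pmf over tables with pmf ≤ p_obs
p-value (two-sided) = 0.73799
At α=0.01: p ≥ α → fail to reject H₀

reject H₀: no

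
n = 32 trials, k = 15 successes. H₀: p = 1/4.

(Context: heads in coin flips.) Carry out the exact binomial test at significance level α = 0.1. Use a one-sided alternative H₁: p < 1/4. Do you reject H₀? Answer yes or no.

reject H₀: no

Exact binomial: n=32, k=15, p₀=1/4=0.2500
P(X≤15) from Σ C(n,i)·p₀^i·(1−p₀)^(n−i)
p-value (one-sided, H₁ less) = 0.99800
At α=0.1: p ≥ α → fail to reject H₀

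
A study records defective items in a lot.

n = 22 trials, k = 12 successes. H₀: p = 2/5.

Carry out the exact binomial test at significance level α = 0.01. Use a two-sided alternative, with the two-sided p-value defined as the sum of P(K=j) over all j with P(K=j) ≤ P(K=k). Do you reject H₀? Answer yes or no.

Exact binomial: n=22, k=12, p₀=2/5=0.4000
P(X=j) = C(n,j)·p₀^j·(1−p₀)^(n−j); p = Σ P(X=j) over j with P(X=j) ≤ P(X=12)
p-value (two-sided) = 0.19293
At α=0.01: p ≥ α → fail to reject H₀

reject H₀: no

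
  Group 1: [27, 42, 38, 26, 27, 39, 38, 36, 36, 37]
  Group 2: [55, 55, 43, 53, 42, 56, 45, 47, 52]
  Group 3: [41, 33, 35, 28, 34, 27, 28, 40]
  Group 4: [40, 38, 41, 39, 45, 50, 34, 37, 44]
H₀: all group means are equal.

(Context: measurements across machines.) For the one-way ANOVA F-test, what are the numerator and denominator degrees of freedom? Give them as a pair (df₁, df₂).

k = 4 groups, N = 36 total
df = (k−1, N−k) = (4−1, 36−4) = (3, 32)

degrees of freedom = [3, 32]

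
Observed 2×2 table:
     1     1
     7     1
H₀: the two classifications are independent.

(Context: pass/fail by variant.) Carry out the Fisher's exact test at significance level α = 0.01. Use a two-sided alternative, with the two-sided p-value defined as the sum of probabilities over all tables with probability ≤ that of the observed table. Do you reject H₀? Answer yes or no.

Margins: r₁=2, r₂=8, c₁=8, c₂=2, n=10
p_obs = C(2,1)·C(8,7)/C(10,8); sum pmf over tables with pmf ≤ p_obs
p-value (two-sided) = 0.37778
At α=0.01: p ≥ α → fail to reject H₀

reject H₀: no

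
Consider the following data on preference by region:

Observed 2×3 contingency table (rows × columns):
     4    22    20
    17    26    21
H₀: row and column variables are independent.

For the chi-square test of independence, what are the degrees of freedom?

degrees of freedom = 2

df = (r−1)(c−1) = (2−1)·(3−1) = 2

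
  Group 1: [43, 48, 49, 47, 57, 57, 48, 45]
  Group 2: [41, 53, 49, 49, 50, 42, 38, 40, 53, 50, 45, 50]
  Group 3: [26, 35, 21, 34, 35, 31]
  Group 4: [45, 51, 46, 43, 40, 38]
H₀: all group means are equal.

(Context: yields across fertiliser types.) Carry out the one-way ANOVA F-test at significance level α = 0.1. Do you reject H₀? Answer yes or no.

Group means [49.25, 46.67, 30.33, 43.83], grand mean 43.719
SSB = Σnᵢ(x̄ᵢ−x̄)² = 1424.135; SSW = ΣΣ(x−x̄ᵢ)² = 756.333
MSB = 1424.135/3 = 474.7118; MSW = 756.333/28 = 27.0119
F = MSB/MSW = 17.5742
df = (3, 28)
p-value (upper-tail) = 0.00000
At α=0.1: p < α → reject H₀

reject H₀: yes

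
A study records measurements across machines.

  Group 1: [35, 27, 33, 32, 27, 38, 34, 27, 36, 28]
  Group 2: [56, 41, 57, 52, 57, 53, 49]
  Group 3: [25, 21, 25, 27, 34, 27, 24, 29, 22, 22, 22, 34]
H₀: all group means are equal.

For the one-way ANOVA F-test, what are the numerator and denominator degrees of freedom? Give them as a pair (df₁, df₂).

k = 3 groups, N = 29 total
df = (k−1, N−k) = (3−1, 29−3) = (2, 26)

degrees of freedom = [2, 26]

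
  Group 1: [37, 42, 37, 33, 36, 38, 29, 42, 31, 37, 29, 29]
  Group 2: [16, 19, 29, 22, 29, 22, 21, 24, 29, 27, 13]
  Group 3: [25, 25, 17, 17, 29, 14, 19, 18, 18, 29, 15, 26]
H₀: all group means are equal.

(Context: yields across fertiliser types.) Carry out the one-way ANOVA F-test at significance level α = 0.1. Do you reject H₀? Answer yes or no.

Group means [35.00, 22.82, 21.00], grand mean 26.371
SSB = Σnᵢ(x̄ᵢ−x̄)² = 1378.535; SSW = ΣΣ(x−x̄ᵢ)² = 867.636
MSB = 1378.535/2 = 689.2675; MSW = 867.636/32 = 27.1136
F = MSB/MSW = 25.4214
df = (2, 32)
p-value (upper-tail) = 0.00000
At α=0.1: p < α → reject H₀

reject H₀: yes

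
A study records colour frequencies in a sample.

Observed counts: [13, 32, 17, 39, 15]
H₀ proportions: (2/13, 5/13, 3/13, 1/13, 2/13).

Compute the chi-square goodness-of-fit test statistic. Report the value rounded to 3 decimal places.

test statistic = 110.282

n = 116; E_i = n·p_i = [17.85, 44.62, 26.77, 8.92, 17.85]
χ² = (13−17.85)²/17.85 + (32−44.62)²/44.62 + (17−26.77)²/26.77 + (39−8.92)²/8.92 + (15−17.85)²/17.85 = 110.2822
df = 4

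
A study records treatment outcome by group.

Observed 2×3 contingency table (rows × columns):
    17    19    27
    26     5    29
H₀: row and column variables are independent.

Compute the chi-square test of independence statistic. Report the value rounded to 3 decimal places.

Row totals [63, 60], col totals [43, 24, 56], n=123
χ² = (17−22.02)²/22.02 + (19−12.29)²/12.29 + (27−28.68)²/28.68 + (26−20.98)²/20.98 + (5−11.71)²/11.71 + (29−27.32)²/27.32 = 10.0546
df = 2

test statistic = 10.055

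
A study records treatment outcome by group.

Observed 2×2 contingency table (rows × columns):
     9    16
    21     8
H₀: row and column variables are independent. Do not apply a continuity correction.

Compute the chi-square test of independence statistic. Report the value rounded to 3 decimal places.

Row totals [25, 29], col totals [30, 24], n=54
χ² = (9−13.89)²/13.89 + (16−11.11)²/11.11 + (21−16.11)²/16.11 + (8−12.89)²/12.89 = 7.2099
df = 1

test statistic = 7.210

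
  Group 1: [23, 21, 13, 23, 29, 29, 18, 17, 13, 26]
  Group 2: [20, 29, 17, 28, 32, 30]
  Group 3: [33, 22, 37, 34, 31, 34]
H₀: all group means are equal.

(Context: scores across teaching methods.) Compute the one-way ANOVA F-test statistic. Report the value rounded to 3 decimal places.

test statistic = 6.433

Group means [21.20, 26.00, 31.83], grand mean 25.409
SSB = Σnᵢ(x̄ᵢ−x̄)² = 426.885; SSW = ΣΣ(x−x̄ᵢ)² = 630.433
MSB = 426.885/2 = 213.4424; MSW = 630.433/19 = 33.1807
F = MSB/MSW = 6.4327
df = (2, 19)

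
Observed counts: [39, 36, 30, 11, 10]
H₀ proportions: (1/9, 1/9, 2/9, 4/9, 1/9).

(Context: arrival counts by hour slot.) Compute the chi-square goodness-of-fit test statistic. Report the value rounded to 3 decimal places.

n = 126; E_i = n·p_i = [14.00, 14.00, 28.00, 56.00, 14.00]
χ² = (39−14.00)²/14.00 + (36−14.00)²/14.00 + (30−28.00)²/28.00 + (11−56.00)²/56.00 + (10−14.00)²/14.00 = 116.6607
df = 4

test statistic = 116.661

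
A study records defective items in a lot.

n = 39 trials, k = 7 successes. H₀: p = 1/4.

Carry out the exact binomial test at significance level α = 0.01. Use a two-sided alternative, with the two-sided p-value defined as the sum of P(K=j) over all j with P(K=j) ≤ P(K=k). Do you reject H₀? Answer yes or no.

reject H₀: no

Exact binomial: n=39, k=7, p₀=1/4=0.2500
P(X=j) = C(n,j)·p₀^j·(1−p₀)^(n−j); p = Σ P(X=j) over j with P(X=j) ≤ P(X=7)
p-value (two-sided) = 0.36000
At α=0.01: p ≥ α → fail to reject H₀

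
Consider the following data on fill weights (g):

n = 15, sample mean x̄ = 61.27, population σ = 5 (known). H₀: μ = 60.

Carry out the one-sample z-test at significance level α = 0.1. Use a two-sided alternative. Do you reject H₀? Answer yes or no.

SE = σ/√n = 5/√15 = 1.2910
z = (x̄−μ₀)/SE = (61.27−60)/1.2910 = 0.9837
p-value (two-sided) = 0.32524
At α=0.1: p ≥ α → fail to reject H₀

reject H₀: no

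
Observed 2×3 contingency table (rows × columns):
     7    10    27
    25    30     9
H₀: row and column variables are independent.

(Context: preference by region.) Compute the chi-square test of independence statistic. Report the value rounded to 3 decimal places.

test statistic = 26.324

Row totals [44, 64], col totals [32, 40, 36], n=108
χ² = (7−13.04)²/13.04 + (10−16.30)²/16.30 + (27−14.67)²/14.67 + (25−18.96)²/18.96 + (30−23.70)²/23.70 + (9−21.33)²/21.33 = 26.3240
df = 2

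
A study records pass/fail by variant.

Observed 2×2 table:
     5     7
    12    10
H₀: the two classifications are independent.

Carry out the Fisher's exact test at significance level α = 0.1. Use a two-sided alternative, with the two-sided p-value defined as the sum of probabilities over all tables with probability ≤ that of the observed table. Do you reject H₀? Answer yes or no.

Margins: r₁=12, r₂=22, c₁=17, c₂=17, n=34
p_obs = C(12,5)·C(22,12)/C(34,17); sum pmf over tables with pmf ≤ p_obs
p-value (two-sided) = 0.72068
At α=0.1: p ≥ α → fail to reject H₀

reject H₀: no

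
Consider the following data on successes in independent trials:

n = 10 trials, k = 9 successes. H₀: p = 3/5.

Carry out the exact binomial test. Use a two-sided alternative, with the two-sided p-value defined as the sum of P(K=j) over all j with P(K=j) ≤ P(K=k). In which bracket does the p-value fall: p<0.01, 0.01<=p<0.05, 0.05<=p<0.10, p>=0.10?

p-value bracket: 0.05<=p<0.10

Exact binomial: n=10, k=9, p₀=3/5=0.6000
P(X=j) = C(n,j)·p₀^j·(1−p₀)^(n−j); p = Σ P(X=j) over j with P(X=j) ≤ P(X=9)
p-value (two-sided) = 0.05865
→ bracket: 0.05<=p<0.10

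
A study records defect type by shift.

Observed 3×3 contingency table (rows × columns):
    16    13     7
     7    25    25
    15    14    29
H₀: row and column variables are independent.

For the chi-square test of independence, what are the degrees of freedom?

df = (r−1)(c−1) = (3−1)·(3−1) = 4

degrees of freedom = 4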